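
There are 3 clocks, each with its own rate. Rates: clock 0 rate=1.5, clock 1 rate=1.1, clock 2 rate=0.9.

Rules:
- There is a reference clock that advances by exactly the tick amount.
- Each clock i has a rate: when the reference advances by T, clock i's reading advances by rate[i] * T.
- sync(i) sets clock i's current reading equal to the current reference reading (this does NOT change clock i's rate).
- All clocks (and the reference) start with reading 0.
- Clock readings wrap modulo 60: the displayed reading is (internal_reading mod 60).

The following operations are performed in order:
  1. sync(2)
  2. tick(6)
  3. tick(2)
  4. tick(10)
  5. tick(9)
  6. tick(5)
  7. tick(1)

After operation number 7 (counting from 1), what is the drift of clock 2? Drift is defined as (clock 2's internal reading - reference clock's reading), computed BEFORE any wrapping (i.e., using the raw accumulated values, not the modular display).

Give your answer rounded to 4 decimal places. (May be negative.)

After op 1 sync(2): ref=0.0000 raw=[0.0000 0.0000 0.0000]
After op 2 tick(6): ref=6.0000 raw=[9.0000 6.6000 5.4000]
After op 3 tick(2): ref=8.0000 raw=[12.0000 8.8000 7.2000]
After op 4 tick(10): ref=18.0000 raw=[27.0000 19.8000 16.2000]
After op 5 tick(9): ref=27.0000 raw=[40.5000 29.7000 24.3000]
After op 6 tick(5): ref=32.0000 raw=[48.0000 35.2000 28.8000]
After op 7 tick(1): ref=33.0000 raw=[49.5000 36.3000 29.7000]
Drift of clock 2 after op 7: 29.7000 - 33.0000 = -3.3000

Answer: -3.3000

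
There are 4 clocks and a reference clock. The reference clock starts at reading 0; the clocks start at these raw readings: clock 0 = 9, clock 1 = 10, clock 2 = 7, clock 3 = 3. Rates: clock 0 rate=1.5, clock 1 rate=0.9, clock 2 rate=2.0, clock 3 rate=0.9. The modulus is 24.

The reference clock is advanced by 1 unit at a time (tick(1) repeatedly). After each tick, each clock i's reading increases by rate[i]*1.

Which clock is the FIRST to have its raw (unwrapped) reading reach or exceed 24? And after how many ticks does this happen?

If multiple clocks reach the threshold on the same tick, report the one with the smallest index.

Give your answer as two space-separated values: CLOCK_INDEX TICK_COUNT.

clock 0: start=9, rate=1.5, needs 24-9 = 15; ticks = ceil(15/1.5) = ceil(10.0000) = 10; reading at tick 10 = 9 + 1.5*10 = 24.0000
clock 1: start=10, rate=0.9, needs 24-10 = 14; ticks = ceil(14/0.9) = ceil(15.5556) = 16; reading at tick 16 = 10 + 0.9*16 = 24.4000
clock 2: start=7, rate=2.0, needs 24-7 = 17; ticks = ceil(17/2.0) = ceil(8.5000) = 9; reading at tick 9 = 7 + 2.0*9 = 25.0000
clock 3: start=3, rate=0.9, needs 24-3 = 21; ticks = ceil(21/0.9) = ceil(23.3333) = 24; reading at tick 24 = 3 + 0.9*24 = 24.6000
Minimum tick count = 9; winners = [2]; smallest index = 2

Answer: 2 9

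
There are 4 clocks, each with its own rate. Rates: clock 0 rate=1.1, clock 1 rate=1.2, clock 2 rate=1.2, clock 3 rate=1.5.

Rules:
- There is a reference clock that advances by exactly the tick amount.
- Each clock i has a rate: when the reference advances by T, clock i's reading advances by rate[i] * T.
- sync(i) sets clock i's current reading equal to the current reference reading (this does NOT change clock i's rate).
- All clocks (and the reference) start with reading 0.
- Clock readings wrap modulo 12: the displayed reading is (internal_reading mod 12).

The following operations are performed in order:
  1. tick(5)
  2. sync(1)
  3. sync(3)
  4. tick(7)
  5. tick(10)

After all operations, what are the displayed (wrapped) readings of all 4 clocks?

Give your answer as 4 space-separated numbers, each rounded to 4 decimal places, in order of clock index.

Answer: 0.2000 1.4000 2.4000 6.5000

Derivation:
After op 1 tick(5): ref=5.0000 raw=[5.5000 6.0000 6.0000 7.5000]
After op 2 sync(1): ref=5.0000 raw=[5.5000 5.0000 6.0000 7.5000]
After op 3 sync(3): ref=5.0000 raw=[5.5000 5.0000 6.0000 5.0000]
After op 4 tick(7): ref=12.0000 raw=[13.2000 13.4000 14.4000 15.5000]
After op 5 tick(10): ref=22.0000 raw=[24.2000 25.4000 26.4000 30.5000]
Wrap final raw readings (mod 12): 24.2000 mod 12 = 0.2000; 25.4000 mod 12 = 1.4000; 26.4000 mod 12 = 2.4000; 30.5000 mod 12 = 6.5000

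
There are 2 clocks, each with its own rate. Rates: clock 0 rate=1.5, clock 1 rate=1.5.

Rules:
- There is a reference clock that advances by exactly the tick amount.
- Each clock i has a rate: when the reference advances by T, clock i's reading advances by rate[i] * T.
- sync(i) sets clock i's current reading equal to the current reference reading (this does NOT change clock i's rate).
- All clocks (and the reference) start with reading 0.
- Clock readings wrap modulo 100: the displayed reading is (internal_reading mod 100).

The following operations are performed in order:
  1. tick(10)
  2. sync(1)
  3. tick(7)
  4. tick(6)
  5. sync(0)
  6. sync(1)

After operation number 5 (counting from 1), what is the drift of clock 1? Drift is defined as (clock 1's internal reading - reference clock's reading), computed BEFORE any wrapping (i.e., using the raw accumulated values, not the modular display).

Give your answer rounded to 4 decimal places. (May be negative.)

After op 1 tick(10): ref=10.0000 raw=[15.0000 15.0000]
After op 2 sync(1): ref=10.0000 raw=[15.0000 10.0000]
After op 3 tick(7): ref=17.0000 raw=[25.5000 20.5000]
After op 4 tick(6): ref=23.0000 raw=[34.5000 29.5000]
After op 5 sync(0): ref=23.0000 raw=[23.0000 29.5000]
Drift of clock 1 after op 5: 29.5000 - 23.0000 = 6.5000

Answer: 6.5000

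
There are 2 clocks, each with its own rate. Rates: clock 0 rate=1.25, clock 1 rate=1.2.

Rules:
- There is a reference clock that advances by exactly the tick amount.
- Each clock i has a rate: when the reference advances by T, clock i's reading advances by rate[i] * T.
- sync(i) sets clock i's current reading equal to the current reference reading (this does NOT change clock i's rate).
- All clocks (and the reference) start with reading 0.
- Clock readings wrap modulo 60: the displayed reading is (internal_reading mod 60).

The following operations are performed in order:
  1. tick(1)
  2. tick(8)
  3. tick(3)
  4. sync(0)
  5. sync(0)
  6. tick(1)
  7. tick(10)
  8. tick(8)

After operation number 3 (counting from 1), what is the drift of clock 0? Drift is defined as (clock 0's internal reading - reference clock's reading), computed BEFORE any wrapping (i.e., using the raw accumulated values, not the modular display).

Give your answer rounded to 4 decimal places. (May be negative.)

After op 1 tick(1): ref=1.0000 raw=[1.2500 1.2000]
After op 2 tick(8): ref=9.0000 raw=[11.2500 10.8000]
After op 3 tick(3): ref=12.0000 raw=[15.0000 14.4000]
Drift of clock 0 after op 3: 15.0000 - 12.0000 = 3.0000

Answer: 3.0000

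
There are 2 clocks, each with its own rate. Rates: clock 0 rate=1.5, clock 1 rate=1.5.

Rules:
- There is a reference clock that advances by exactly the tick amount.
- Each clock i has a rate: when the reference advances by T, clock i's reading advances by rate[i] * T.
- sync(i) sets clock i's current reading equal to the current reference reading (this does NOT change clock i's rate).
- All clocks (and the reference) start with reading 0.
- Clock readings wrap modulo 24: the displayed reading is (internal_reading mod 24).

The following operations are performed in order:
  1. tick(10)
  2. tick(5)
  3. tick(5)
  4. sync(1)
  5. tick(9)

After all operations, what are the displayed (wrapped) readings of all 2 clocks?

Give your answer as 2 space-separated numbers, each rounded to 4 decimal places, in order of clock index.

Answer: 19.5000 9.5000

Derivation:
After op 1 tick(10): ref=10.0000 raw=[15.0000 15.0000]
After op 2 tick(5): ref=15.0000 raw=[22.5000 22.5000]
After op 3 tick(5): ref=20.0000 raw=[30.0000 30.0000]
After op 4 sync(1): ref=20.0000 raw=[30.0000 20.0000]
After op 5 tick(9): ref=29.0000 raw=[43.5000 33.5000]
Wrap final raw readings (mod 24): 43.5000 mod 24 = 19.5000; 33.5000 mod 24 = 9.5000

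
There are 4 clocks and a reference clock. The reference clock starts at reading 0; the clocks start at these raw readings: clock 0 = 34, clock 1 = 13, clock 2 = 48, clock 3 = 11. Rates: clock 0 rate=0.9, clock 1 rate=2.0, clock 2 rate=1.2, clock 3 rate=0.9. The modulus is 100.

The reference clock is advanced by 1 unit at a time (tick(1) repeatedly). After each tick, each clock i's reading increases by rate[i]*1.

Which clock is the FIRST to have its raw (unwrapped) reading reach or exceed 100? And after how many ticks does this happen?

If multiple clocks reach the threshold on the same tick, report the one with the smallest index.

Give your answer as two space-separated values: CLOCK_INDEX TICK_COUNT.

clock 0: start=34, rate=0.9, needs 100-34 = 66; ticks = ceil(66/0.9) = ceil(73.3333) = 74; reading at tick 74 = 34 + 0.9*74 = 100.6000
clock 1: start=13, rate=2.0, needs 100-13 = 87; ticks = ceil(87/2.0) = ceil(43.5000) = 44; reading at tick 44 = 13 + 2.0*44 = 101.0000
clock 2: start=48, rate=1.2, needs 100-48 = 52; ticks = ceil(52/1.2) = ceil(43.3333) = 44; reading at tick 44 = 48 + 1.2*44 = 100.8000
clock 3: start=11, rate=0.9, needs 100-11 = 89; ticks = ceil(89/0.9) = ceil(98.8889) = 99; reading at tick 99 = 11 + 0.9*99 = 100.1000
Minimum tick count = 44; winners = [1, 2]; smallest index = 1

Answer: 1 44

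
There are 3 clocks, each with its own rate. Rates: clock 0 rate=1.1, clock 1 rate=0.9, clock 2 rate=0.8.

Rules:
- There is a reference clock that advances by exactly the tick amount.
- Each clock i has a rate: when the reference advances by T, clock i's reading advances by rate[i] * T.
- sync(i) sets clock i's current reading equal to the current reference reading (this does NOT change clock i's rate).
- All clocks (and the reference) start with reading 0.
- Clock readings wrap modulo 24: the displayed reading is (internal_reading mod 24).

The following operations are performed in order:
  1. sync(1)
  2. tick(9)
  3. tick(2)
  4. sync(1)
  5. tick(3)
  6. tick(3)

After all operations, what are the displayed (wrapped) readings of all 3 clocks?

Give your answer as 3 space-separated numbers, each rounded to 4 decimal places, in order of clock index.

After op 1 sync(1): ref=0.0000 raw=[0.0000 0.0000 0.0000]
After op 2 tick(9): ref=9.0000 raw=[9.9000 8.1000 7.2000]
After op 3 tick(2): ref=11.0000 raw=[12.1000 9.9000 8.8000]
After op 4 sync(1): ref=11.0000 raw=[12.1000 11.0000 8.8000]
After op 5 tick(3): ref=14.0000 raw=[15.4000 13.7000 11.2000]
After op 6 tick(3): ref=17.0000 raw=[18.7000 16.4000 13.6000]
Wrap final raw readings (mod 24): 18.7000 mod 24 = 18.7000; 16.4000 mod 24 = 16.4000; 13.6000 mod 24 = 13.6000

Answer: 18.7000 16.4000 13.6000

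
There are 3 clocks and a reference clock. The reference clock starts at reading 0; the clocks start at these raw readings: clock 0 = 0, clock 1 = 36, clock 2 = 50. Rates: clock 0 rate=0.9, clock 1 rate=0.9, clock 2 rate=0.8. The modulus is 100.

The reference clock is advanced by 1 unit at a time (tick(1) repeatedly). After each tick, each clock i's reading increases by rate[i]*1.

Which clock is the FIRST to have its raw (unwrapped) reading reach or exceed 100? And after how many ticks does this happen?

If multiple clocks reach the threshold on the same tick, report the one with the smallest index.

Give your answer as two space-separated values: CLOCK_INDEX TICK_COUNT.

Answer: 2 63

Derivation:
clock 0: start=0, rate=0.9, needs 100-0 = 100; ticks = ceil(100/0.9) = ceil(111.1111) = 112; reading at tick 112 = 0 + 0.9*112 = 100.8000
clock 1: start=36, rate=0.9, needs 100-36 = 64; ticks = ceil(64/0.9) = ceil(71.1111) = 72; reading at tick 72 = 36 + 0.9*72 = 100.8000
clock 2: start=50, rate=0.8, needs 100-50 = 50; ticks = ceil(50/0.8) = ceil(62.5000) = 63; reading at tick 63 = 50 + 0.8*63 = 100.4000
Minimum tick count = 63; winners = [2]; smallest index = 2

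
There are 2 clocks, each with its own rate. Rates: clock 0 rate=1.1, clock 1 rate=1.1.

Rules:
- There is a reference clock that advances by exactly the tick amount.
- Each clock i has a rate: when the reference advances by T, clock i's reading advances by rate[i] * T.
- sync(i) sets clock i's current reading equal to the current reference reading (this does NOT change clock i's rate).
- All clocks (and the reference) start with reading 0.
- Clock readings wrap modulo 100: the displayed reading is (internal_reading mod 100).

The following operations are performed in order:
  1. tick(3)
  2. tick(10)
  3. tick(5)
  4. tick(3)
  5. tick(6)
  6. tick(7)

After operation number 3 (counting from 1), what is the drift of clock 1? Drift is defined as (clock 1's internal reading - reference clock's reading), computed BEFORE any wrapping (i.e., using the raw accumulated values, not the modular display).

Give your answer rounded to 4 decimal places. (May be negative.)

Answer: 1.8000

Derivation:
After op 1 tick(3): ref=3.0000 raw=[3.3000 3.3000]
After op 2 tick(10): ref=13.0000 raw=[14.3000 14.3000]
After op 3 tick(5): ref=18.0000 raw=[19.8000 19.8000]
Drift of clock 1 after op 3: 19.8000 - 18.0000 = 1.8000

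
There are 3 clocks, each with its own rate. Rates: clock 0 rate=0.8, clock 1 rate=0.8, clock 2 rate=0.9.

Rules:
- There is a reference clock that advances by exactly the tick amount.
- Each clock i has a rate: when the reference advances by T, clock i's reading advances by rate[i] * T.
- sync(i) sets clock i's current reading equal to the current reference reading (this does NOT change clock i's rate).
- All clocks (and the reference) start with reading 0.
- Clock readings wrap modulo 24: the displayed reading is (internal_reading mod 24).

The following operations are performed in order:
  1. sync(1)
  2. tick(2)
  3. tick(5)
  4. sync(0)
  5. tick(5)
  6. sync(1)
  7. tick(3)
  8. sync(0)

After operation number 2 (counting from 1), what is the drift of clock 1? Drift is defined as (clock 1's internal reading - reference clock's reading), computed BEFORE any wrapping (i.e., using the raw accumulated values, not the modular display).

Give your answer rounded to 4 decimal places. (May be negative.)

Answer: -0.4000

Derivation:
After op 1 sync(1): ref=0.0000 raw=[0.0000 0.0000 0.0000]
After op 2 tick(2): ref=2.0000 raw=[1.6000 1.6000 1.8000]
Drift of clock 1 after op 2: 1.6000 - 2.0000 = -0.4000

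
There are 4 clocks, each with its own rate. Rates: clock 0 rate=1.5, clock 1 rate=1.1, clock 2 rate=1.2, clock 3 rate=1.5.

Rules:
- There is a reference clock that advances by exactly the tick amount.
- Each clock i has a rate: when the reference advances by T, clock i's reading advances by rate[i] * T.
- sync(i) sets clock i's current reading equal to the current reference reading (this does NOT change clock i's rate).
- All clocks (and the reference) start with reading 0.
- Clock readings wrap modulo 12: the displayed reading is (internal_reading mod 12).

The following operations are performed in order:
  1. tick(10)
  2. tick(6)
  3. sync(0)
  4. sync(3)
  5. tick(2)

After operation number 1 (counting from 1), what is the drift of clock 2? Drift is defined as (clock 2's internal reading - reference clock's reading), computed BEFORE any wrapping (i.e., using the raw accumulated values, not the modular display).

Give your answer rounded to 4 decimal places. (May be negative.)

After op 1 tick(10): ref=10.0000 raw=[15.0000 11.0000 12.0000 15.0000]
Drift of clock 2 after op 1: 12.0000 - 10.0000 = 2.0000

Answer: 2.0000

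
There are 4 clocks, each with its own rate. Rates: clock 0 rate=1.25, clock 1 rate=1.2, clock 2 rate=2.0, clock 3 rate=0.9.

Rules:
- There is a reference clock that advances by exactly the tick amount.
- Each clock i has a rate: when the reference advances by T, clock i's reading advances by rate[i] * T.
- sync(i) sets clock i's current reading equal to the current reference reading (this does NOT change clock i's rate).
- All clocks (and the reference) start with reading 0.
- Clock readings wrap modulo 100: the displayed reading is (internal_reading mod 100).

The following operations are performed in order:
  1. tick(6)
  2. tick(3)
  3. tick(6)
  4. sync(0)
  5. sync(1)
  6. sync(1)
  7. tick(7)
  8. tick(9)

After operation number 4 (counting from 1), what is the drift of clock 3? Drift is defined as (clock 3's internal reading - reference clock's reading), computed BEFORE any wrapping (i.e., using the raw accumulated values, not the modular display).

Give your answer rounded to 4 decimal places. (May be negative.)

Answer: -1.5000

Derivation:
After op 1 tick(6): ref=6.0000 raw=[7.5000 7.2000 12.0000 5.4000]
After op 2 tick(3): ref=9.0000 raw=[11.2500 10.8000 18.0000 8.1000]
After op 3 tick(6): ref=15.0000 raw=[18.7500 18.0000 30.0000 13.5000]
After op 4 sync(0): ref=15.0000 raw=[15.0000 18.0000 30.0000 13.5000]
Drift of clock 3 after op 4: 13.5000 - 15.0000 = -1.5000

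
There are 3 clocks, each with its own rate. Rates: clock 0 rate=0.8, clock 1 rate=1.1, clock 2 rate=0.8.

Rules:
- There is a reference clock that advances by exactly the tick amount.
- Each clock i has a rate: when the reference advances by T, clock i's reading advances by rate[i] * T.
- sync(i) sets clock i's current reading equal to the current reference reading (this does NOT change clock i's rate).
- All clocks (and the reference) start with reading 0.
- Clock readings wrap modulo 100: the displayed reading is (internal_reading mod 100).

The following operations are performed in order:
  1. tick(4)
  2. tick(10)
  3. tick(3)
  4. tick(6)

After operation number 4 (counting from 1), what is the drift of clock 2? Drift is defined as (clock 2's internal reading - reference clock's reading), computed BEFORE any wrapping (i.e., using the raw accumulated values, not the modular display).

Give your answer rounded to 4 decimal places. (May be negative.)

Answer: -4.6000

Derivation:
After op 1 tick(4): ref=4.0000 raw=[3.2000 4.4000 3.2000]
After op 2 tick(10): ref=14.0000 raw=[11.2000 15.4000 11.2000]
After op 3 tick(3): ref=17.0000 raw=[13.6000 18.7000 13.6000]
After op 4 tick(6): ref=23.0000 raw=[18.4000 25.3000 18.4000]
Drift of clock 2 after op 4: 18.4000 - 23.0000 = -4.6000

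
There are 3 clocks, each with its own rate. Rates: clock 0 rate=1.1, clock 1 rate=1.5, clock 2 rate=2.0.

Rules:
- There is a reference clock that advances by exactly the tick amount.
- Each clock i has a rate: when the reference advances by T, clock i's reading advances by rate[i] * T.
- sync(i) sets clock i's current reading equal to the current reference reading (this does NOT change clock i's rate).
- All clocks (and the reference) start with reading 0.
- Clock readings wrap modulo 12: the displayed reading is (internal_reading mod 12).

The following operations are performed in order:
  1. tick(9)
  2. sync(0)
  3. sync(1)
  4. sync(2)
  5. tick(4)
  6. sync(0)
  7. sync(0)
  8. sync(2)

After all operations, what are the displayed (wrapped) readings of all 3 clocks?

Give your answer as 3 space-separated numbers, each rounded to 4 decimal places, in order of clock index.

After op 1 tick(9): ref=9.0000 raw=[9.9000 13.5000 18.0000]
After op 2 sync(0): ref=9.0000 raw=[9.0000 13.5000 18.0000]
After op 3 sync(1): ref=9.0000 raw=[9.0000 9.0000 18.0000]
After op 4 sync(2): ref=9.0000 raw=[9.0000 9.0000 9.0000]
After op 5 tick(4): ref=13.0000 raw=[13.4000 15.0000 17.0000]
After op 6 sync(0): ref=13.0000 raw=[13.0000 15.0000 17.0000]
After op 7 sync(0): ref=13.0000 raw=[13.0000 15.0000 17.0000]
After op 8 sync(2): ref=13.0000 raw=[13.0000 15.0000 13.0000]
Wrap final raw readings (mod 12): 13.0000 mod 12 = 1.0000; 15.0000 mod 12 = 3.0000; 13.0000 mod 12 = 1.0000

Answer: 1.0000 3.0000 1.0000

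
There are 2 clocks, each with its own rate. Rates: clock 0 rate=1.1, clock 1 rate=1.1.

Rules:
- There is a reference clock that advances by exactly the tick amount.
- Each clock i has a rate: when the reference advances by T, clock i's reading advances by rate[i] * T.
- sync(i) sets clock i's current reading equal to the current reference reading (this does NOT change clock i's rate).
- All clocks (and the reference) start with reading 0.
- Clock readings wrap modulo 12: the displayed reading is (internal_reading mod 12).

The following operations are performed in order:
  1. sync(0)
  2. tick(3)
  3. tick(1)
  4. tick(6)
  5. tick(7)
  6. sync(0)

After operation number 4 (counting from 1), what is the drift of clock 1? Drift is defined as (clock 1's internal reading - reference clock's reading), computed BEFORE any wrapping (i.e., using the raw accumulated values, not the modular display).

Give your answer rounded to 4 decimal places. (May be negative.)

After op 1 sync(0): ref=0.0000 raw=[0.0000 0.0000]
After op 2 tick(3): ref=3.0000 raw=[3.3000 3.3000]
After op 3 tick(1): ref=4.0000 raw=[4.4000 4.4000]
After op 4 tick(6): ref=10.0000 raw=[11.0000 11.0000]
Drift of clock 1 after op 4: 11.0000 - 10.0000 = 1.0000

Answer: 1.0000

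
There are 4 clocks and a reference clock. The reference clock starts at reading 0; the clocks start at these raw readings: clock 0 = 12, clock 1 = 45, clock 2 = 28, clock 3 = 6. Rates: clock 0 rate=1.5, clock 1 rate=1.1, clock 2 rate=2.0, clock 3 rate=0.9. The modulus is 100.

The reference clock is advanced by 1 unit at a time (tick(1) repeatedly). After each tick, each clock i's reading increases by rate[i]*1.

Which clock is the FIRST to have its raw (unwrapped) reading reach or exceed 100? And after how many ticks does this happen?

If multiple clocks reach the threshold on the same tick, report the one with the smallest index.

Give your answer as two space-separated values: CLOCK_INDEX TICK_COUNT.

clock 0: start=12, rate=1.5, needs 100-12 = 88; ticks = ceil(88/1.5) = ceil(58.6667) = 59; reading at tick 59 = 12 + 1.5*59 = 100.5000
clock 1: start=45, rate=1.1, needs 100-45 = 55; ticks = ceil(55/1.1) = ceil(50.0000) = 50; reading at tick 50 = 45 + 1.1*50 = 100.0000
clock 2: start=28, rate=2.0, needs 100-28 = 72; ticks = ceil(72/2.0) = ceil(36.0000) = 36; reading at tick 36 = 28 + 2.0*36 = 100.0000
clock 3: start=6, rate=0.9, needs 100-6 = 94; ticks = ceil(94/0.9) = ceil(104.4444) = 105; reading at tick 105 = 6 + 0.9*105 = 100.5000
Minimum tick count = 36; winners = [2]; smallest index = 2

Answer: 2 36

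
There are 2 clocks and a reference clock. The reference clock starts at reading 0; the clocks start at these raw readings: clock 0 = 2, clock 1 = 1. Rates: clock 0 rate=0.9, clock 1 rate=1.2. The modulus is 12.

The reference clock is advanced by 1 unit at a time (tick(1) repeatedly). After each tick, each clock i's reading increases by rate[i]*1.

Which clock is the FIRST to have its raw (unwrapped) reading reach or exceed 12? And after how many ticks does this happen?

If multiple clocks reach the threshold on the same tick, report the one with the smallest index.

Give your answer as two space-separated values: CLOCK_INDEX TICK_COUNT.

Answer: 1 10

Derivation:
clock 0: start=2, rate=0.9, needs 12-2 = 10; ticks = ceil(10/0.9) = ceil(11.1111) = 12; reading at tick 12 = 2 + 0.9*12 = 12.8000
clock 1: start=1, rate=1.2, needs 12-1 = 11; ticks = ceil(11/1.2) = ceil(9.1667) = 10; reading at tick 10 = 1 + 1.2*10 = 13.0000
Minimum tick count = 10; winners = [1]; smallest index = 1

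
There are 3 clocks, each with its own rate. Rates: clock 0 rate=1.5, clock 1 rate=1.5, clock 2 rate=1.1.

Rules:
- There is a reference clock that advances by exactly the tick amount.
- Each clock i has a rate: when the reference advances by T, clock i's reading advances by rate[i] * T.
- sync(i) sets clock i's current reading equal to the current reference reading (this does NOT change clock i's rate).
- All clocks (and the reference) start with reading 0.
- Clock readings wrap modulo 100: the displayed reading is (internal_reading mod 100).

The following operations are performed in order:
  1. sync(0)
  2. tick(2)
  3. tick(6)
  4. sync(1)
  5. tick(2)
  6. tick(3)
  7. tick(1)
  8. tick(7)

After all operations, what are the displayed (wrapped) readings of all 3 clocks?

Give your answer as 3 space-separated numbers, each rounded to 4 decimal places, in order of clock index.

After op 1 sync(0): ref=0.0000 raw=[0.0000 0.0000 0.0000]
After op 2 tick(2): ref=2.0000 raw=[3.0000 3.0000 2.2000]
After op 3 tick(6): ref=8.0000 raw=[12.0000 12.0000 8.8000]
After op 4 sync(1): ref=8.0000 raw=[12.0000 8.0000 8.8000]
After op 5 tick(2): ref=10.0000 raw=[15.0000 11.0000 11.0000]
After op 6 tick(3): ref=13.0000 raw=[19.5000 15.5000 14.3000]
After op 7 tick(1): ref=14.0000 raw=[21.0000 17.0000 15.4000]
After op 8 tick(7): ref=21.0000 raw=[31.5000 27.5000 23.1000]
Wrap final raw readings (mod 100): 31.5000 mod 100 = 31.5000; 27.5000 mod 100 = 27.5000; 23.1000 mod 100 = 23.1000

Answer: 31.5000 27.5000 23.1000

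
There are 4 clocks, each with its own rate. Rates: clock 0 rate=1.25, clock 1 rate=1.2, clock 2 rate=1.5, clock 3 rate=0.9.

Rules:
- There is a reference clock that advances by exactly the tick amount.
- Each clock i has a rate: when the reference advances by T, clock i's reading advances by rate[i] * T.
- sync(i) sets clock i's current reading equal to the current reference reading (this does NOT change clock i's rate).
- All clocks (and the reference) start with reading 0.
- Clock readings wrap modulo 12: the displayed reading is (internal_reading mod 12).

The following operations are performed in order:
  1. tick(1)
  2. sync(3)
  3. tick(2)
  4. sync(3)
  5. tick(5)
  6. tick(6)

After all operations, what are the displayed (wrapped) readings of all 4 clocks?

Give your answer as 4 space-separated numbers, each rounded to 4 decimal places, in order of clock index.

Answer: 5.5000 4.8000 9.0000 0.9000

Derivation:
After op 1 tick(1): ref=1.0000 raw=[1.2500 1.2000 1.5000 0.9000]
After op 2 sync(3): ref=1.0000 raw=[1.2500 1.2000 1.5000 1.0000]
After op 3 tick(2): ref=3.0000 raw=[3.7500 3.6000 4.5000 2.8000]
After op 4 sync(3): ref=3.0000 raw=[3.7500 3.6000 4.5000 3.0000]
After op 5 tick(5): ref=8.0000 raw=[10.0000 9.6000 12.0000 7.5000]
After op 6 tick(6): ref=14.0000 raw=[17.5000 16.8000 21.0000 12.9000]
Wrap final raw readings (mod 12): 17.5000 mod 12 = 5.5000; 16.8000 mod 12 = 4.8000; 21.0000 mod 12 = 9.0000; 12.9000 mod 12 = 0.9000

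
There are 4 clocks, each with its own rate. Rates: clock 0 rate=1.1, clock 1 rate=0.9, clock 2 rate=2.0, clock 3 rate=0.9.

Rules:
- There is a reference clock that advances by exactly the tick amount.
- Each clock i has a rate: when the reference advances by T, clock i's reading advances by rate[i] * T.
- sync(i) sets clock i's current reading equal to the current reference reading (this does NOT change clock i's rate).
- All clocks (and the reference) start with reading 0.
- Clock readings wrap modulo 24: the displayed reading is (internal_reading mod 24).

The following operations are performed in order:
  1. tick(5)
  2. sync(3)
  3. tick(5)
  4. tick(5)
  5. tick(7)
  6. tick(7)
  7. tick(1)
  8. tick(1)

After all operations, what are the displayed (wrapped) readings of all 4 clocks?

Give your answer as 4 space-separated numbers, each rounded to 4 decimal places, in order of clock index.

Answer: 10.1000 3.9000 14.0000 4.4000

Derivation:
After op 1 tick(5): ref=5.0000 raw=[5.5000 4.5000 10.0000 4.5000]
After op 2 sync(3): ref=5.0000 raw=[5.5000 4.5000 10.0000 5.0000]
After op 3 tick(5): ref=10.0000 raw=[11.0000 9.0000 20.0000 9.5000]
After op 4 tick(5): ref=15.0000 raw=[16.5000 13.5000 30.0000 14.0000]
After op 5 tick(7): ref=22.0000 raw=[24.2000 19.8000 44.0000 20.3000]
After op 6 tick(7): ref=29.0000 raw=[31.9000 26.1000 58.0000 26.6000]
After op 7 tick(1): ref=30.0000 raw=[33.0000 27.0000 60.0000 27.5000]
After op 8 tick(1): ref=31.0000 raw=[34.1000 27.9000 62.0000 28.4000]
Wrap final raw readings (mod 24): 34.1000 mod 24 = 10.1000; 27.9000 mod 24 = 3.9000; 62.0000 mod 24 = 14.0000; 28.4000 mod 24 = 4.4000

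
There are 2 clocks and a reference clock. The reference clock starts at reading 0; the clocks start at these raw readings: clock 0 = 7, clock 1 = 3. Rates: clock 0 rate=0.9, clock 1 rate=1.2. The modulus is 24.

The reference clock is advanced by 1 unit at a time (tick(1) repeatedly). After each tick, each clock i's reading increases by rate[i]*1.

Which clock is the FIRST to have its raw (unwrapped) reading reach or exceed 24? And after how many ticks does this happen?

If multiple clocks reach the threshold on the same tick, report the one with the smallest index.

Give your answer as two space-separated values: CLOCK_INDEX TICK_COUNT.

clock 0: start=7, rate=0.9, needs 24-7 = 17; ticks = ceil(17/0.9) = ceil(18.8889) = 19; reading at tick 19 = 7 + 0.9*19 = 24.1000
clock 1: start=3, rate=1.2, needs 24-3 = 21; ticks = ceil(21/1.2) = ceil(17.5000) = 18; reading at tick 18 = 3 + 1.2*18 = 24.6000
Minimum tick count = 18; winners = [1]; smallest index = 1

Answer: 1 18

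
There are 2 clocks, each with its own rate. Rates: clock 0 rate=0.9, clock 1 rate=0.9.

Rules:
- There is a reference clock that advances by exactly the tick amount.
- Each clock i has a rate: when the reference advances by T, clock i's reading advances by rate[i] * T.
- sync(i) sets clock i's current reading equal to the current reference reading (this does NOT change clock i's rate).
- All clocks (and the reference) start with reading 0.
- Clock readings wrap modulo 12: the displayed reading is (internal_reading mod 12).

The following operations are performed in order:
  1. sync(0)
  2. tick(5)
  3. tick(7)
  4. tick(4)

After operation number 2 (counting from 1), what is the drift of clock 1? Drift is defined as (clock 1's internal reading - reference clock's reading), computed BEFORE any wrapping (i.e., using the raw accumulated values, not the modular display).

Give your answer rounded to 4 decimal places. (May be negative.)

Answer: -0.5000

Derivation:
After op 1 sync(0): ref=0.0000 raw=[0.0000 0.0000]
After op 2 tick(5): ref=5.0000 raw=[4.5000 4.5000]
Drift of clock 1 after op 2: 4.5000 - 5.0000 = -0.5000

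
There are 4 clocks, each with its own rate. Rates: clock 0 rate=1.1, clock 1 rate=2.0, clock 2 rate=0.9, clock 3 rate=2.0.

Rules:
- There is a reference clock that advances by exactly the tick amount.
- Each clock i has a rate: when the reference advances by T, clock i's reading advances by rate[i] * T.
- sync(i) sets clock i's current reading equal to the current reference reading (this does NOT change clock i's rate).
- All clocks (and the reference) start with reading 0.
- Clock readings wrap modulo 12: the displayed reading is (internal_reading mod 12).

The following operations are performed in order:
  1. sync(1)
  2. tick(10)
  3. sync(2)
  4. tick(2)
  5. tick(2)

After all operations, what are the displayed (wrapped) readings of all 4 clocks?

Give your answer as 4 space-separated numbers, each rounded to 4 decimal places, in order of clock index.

Answer: 3.4000 4.0000 1.6000 4.0000

Derivation:
After op 1 sync(1): ref=0.0000 raw=[0.0000 0.0000 0.0000 0.0000]
After op 2 tick(10): ref=10.0000 raw=[11.0000 20.0000 9.0000 20.0000]
After op 3 sync(2): ref=10.0000 raw=[11.0000 20.0000 10.0000 20.0000]
After op 4 tick(2): ref=12.0000 raw=[13.2000 24.0000 11.8000 24.0000]
After op 5 tick(2): ref=14.0000 raw=[15.4000 28.0000 13.6000 28.0000]
Wrap final raw readings (mod 12): 15.4000 mod 12 = 3.4000; 28.0000 mod 12 = 4.0000; 13.6000 mod 12 = 1.6000; 28.0000 mod 12 = 4.0000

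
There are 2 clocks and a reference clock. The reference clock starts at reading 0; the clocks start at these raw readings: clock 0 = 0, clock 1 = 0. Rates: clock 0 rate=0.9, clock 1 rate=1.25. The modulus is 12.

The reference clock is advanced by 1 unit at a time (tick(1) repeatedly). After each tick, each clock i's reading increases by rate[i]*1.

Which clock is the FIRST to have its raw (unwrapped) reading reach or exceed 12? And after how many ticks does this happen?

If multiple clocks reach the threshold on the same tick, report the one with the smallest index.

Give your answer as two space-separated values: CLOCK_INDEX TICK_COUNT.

clock 0: start=0, rate=0.9, needs 12-0 = 12; ticks = ceil(12/0.9) = ceil(13.3333) = 14; reading at tick 14 = 0 + 0.9*14 = 12.6000
clock 1: start=0, rate=1.25, needs 12-0 = 12; ticks = ceil(12/1.25) = ceil(9.6000) = 10; reading at tick 10 = 0 + 1.25*10 = 12.5000
Minimum tick count = 10; winners = [1]; smallest index = 1

Answer: 1 10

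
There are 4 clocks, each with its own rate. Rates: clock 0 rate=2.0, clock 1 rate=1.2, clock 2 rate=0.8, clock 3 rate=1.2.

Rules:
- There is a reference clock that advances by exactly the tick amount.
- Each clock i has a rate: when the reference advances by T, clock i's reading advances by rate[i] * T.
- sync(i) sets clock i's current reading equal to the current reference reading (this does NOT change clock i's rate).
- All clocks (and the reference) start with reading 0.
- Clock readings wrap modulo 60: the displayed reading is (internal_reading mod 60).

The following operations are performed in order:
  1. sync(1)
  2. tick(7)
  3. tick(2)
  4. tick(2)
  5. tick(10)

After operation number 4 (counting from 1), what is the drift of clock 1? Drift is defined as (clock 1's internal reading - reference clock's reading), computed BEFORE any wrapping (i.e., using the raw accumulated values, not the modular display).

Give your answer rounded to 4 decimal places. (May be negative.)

After op 1 sync(1): ref=0.0000 raw=[0.0000 0.0000 0.0000 0.0000]
After op 2 tick(7): ref=7.0000 raw=[14.0000 8.4000 5.6000 8.4000]
After op 3 tick(2): ref=9.0000 raw=[18.0000 10.8000 7.2000 10.8000]
After op 4 tick(2): ref=11.0000 raw=[22.0000 13.2000 8.8000 13.2000]
Drift of clock 1 after op 4: 13.2000 - 11.0000 = 2.2000

Answer: 2.2000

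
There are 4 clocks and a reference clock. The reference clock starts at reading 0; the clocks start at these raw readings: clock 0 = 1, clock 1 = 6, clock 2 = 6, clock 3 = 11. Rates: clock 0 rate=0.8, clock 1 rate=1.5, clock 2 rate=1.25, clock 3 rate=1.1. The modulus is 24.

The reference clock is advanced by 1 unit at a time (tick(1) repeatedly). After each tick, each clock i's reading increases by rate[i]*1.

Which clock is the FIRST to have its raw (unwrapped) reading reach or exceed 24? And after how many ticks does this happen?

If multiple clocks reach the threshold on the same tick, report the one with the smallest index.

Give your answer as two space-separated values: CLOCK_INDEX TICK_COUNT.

clock 0: start=1, rate=0.8, needs 24-1 = 23; ticks = ceil(23/0.8) = ceil(28.7500) = 29; reading at tick 29 = 1 + 0.8*29 = 24.2000
clock 1: start=6, rate=1.5, needs 24-6 = 18; ticks = ceil(18/1.5) = ceil(12.0000) = 12; reading at tick 12 = 6 + 1.5*12 = 24.0000
clock 2: start=6, rate=1.25, needs 24-6 = 18; ticks = ceil(18/1.25) = ceil(14.4000) = 15; reading at tick 15 = 6 + 1.25*15 = 24.7500
clock 3: start=11, rate=1.1, needs 24-11 = 13; ticks = ceil(13/1.1) = ceil(11.8182) = 12; reading at tick 12 = 11 + 1.1*12 = 24.2000
Minimum tick count = 12; winners = [1, 3]; smallest index = 1

Answer: 1 12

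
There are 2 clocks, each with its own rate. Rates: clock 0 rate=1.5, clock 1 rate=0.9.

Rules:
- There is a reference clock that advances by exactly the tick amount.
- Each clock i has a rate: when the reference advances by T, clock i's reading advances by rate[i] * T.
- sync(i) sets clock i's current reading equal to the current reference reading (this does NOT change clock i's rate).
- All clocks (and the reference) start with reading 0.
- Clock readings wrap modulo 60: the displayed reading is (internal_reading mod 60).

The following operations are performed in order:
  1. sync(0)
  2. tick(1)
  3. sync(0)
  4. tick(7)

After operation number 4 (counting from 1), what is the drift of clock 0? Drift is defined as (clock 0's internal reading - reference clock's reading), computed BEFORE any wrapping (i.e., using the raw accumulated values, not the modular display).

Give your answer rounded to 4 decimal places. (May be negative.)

After op 1 sync(0): ref=0.0000 raw=[0.0000 0.0000]
After op 2 tick(1): ref=1.0000 raw=[1.5000 0.9000]
After op 3 sync(0): ref=1.0000 raw=[1.0000 0.9000]
After op 4 tick(7): ref=8.0000 raw=[11.5000 7.2000]
Drift of clock 0 after op 4: 11.5000 - 8.0000 = 3.5000

Answer: 3.5000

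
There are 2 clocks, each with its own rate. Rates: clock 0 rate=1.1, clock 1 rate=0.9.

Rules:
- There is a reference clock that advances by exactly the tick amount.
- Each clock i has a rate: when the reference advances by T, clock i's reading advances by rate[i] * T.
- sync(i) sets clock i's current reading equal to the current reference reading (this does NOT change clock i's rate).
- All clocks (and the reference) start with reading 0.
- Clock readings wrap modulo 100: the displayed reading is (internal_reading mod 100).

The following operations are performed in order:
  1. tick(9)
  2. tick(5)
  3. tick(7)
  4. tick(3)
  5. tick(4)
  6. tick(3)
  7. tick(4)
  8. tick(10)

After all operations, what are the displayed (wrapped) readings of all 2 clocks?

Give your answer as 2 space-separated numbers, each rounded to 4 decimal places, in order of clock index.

Answer: 49.5000 40.5000

Derivation:
After op 1 tick(9): ref=9.0000 raw=[9.9000 8.1000]
After op 2 tick(5): ref=14.0000 raw=[15.4000 12.6000]
After op 3 tick(7): ref=21.0000 raw=[23.1000 18.9000]
After op 4 tick(3): ref=24.0000 raw=[26.4000 21.6000]
After op 5 tick(4): ref=28.0000 raw=[30.8000 25.2000]
After op 6 tick(3): ref=31.0000 raw=[34.1000 27.9000]
After op 7 tick(4): ref=35.0000 raw=[38.5000 31.5000]
After op 8 tick(10): ref=45.0000 raw=[49.5000 40.5000]
Wrap final raw readings (mod 100): 49.5000 mod 100 = 49.5000; 40.5000 mod 100 = 40.5000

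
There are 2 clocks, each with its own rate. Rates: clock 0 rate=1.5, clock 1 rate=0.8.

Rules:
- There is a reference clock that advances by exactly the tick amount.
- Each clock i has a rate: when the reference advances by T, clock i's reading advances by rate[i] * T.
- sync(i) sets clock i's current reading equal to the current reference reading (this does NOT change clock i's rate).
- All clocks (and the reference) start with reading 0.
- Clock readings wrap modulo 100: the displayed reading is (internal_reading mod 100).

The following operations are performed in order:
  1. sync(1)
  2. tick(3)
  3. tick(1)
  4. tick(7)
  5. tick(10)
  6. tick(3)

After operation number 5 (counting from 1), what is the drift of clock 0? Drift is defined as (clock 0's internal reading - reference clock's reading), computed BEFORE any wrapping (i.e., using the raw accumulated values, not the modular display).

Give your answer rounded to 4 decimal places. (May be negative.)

After op 1 sync(1): ref=0.0000 raw=[0.0000 0.0000]
After op 2 tick(3): ref=3.0000 raw=[4.5000 2.4000]
After op 3 tick(1): ref=4.0000 raw=[6.0000 3.2000]
After op 4 tick(7): ref=11.0000 raw=[16.5000 8.8000]
After op 5 tick(10): ref=21.0000 raw=[31.5000 16.8000]
Drift of clock 0 after op 5: 31.5000 - 21.0000 = 10.5000

Answer: 10.5000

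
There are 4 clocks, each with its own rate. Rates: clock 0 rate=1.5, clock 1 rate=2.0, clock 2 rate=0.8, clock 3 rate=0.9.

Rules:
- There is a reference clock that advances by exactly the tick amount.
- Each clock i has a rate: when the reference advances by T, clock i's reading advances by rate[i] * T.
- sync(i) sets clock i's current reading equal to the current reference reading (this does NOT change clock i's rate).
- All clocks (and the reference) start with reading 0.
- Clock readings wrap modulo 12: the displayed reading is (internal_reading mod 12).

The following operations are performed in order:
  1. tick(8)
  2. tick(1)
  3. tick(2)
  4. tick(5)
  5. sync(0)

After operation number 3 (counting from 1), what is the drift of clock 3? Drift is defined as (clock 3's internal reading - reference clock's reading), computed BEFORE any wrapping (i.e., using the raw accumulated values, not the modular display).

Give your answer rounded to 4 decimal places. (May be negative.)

Answer: -1.1000

Derivation:
After op 1 tick(8): ref=8.0000 raw=[12.0000 16.0000 6.4000 7.2000]
After op 2 tick(1): ref=9.0000 raw=[13.5000 18.0000 7.2000 8.1000]
After op 3 tick(2): ref=11.0000 raw=[16.5000 22.0000 8.8000 9.9000]
Drift of clock 3 after op 3: 9.9000 - 11.0000 = -1.1000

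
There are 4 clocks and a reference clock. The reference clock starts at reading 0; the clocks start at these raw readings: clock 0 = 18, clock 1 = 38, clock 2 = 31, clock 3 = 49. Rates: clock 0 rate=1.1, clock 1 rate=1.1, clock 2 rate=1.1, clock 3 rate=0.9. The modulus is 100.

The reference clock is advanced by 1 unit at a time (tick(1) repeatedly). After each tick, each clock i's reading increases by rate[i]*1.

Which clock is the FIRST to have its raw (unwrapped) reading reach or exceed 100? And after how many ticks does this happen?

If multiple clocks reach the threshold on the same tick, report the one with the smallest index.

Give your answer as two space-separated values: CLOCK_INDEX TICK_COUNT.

Answer: 1 57

Derivation:
clock 0: start=18, rate=1.1, needs 100-18 = 82; ticks = ceil(82/1.1) = ceil(74.5455) = 75; reading at tick 75 = 18 + 1.1*75 = 100.5000
clock 1: start=38, rate=1.1, needs 100-38 = 62; ticks = ceil(62/1.1) = ceil(56.3636) = 57; reading at tick 57 = 38 + 1.1*57 = 100.7000
clock 2: start=31, rate=1.1, needs 100-31 = 69; ticks = ceil(69/1.1) = ceil(62.7273) = 63; reading at tick 63 = 31 + 1.1*63 = 100.3000
clock 3: start=49, rate=0.9, needs 100-49 = 51; ticks = ceil(51/0.9) = ceil(56.6667) = 57; reading at tick 57 = 49 + 0.9*57 = 100.3000
Minimum tick count = 57; winners = [1, 3]; smallest index = 1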